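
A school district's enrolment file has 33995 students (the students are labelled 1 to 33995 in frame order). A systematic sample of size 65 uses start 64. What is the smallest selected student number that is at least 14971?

15231

k = 33995/65 = 523
Steps past start: ⌈(14971 − 64)/523⌉ = ⌈14907/523⌉ = 29
Selected student: 64 + 29×523 = 15231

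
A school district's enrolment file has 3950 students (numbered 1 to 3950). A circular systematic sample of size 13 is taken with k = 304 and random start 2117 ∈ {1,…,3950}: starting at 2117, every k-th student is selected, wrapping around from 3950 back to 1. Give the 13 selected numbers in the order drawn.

2117, 2421, 2725, 3029, 3333, 3637, 3941, 295, 599, 903, 1207, 1511, 1815

Selection 1: 2117
Selection 2: 2117 + 304 = 2421
Selection 3: 2421 + 304 = 2725
Selection 4: 2725 + 304 = 3029
Selection 5: 3029 + 304 = 3333
Selection 6: 3333 + 304 = 3637
Selection 7: 3637 + 304 = 3941
Selection 8: 3941 + 304 = 4245 → 4245 − 3950 = 295
Selection 9: 295 + 304 = 599
Selection 10: 599 + 304 = 903
Selection 11: 903 + 304 = 1207
Selection 12: 1207 + 304 = 1511
Selection 13: 1511 + 304 = 1815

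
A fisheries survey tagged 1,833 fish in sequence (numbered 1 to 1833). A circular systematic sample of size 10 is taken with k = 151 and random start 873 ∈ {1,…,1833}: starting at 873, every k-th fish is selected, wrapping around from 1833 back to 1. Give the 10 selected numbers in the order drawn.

873, 1024, 1175, 1326, 1477, 1628, 1779, 97, 248, 399

Selection 1: 873
Selection 2: 873 + 151 = 1024
Selection 3: 1024 + 151 = 1175
Selection 4: 1175 + 151 = 1326
Selection 5: 1326 + 151 = 1477
Selection 6: 1477 + 151 = 1628
Selection 7: 1628 + 151 = 1779
Selection 8: 1779 + 151 = 1930 → 1930 − 1833 = 97
Selection 9: 97 + 151 = 248
Selection 10: 248 + 151 = 399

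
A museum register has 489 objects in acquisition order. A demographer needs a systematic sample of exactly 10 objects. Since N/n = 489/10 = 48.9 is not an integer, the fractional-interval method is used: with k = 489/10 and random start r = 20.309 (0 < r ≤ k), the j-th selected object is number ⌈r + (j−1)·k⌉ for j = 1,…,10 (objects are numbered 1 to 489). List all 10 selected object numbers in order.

21, 70, 119, 168, 216, 265, 314, 363, 412, 461

j=1: r + 0k = 20.309 → ⌈·⌉ = 21
j=2: r + 1k = 69.209 → ⌈·⌉ = 70
j=3: r + 2k = 118.109 → ⌈·⌉ = 119
j=4: r + 3k = 167.009 → ⌈·⌉ = 168
j=5: r + 4k = 215.909 → ⌈·⌉ = 216
j=6: r + 5k = 264.809 → ⌈·⌉ = 265
j=7: r + 6k = 313.709 → ⌈·⌉ = 314
j=8: r + 7k = 362.609 → ⌈·⌉ = 363
j=9: r + 8k = 411.509 → ⌈·⌉ = 412
j=10: r + 9k = 460.409 → ⌈·⌉ = 461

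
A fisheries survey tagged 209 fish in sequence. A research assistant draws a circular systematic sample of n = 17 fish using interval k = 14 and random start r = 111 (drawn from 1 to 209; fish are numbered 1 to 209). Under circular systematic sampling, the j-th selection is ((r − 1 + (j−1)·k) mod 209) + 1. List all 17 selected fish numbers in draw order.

Selection 1: 111
Selection 2: 111 + 14 = 125
Selection 3: 125 + 14 = 139
Selection 4: 139 + 14 = 153
Selection 5: 153 + 14 = 167
Selection 6: 167 + 14 = 181
Selection 7: 181 + 14 = 195
Selection 8: 195 + 14 = 209
Selection 9: 209 + 14 = 223 → 223 − 209 = 14
Selection 10: 14 + 14 = 28
Selection 11: 28 + 14 = 42
Selection 12: 42 + 14 = 56
Selection 13: 56 + 14 = 70
Selection 14: 70 + 14 = 84
Selection 15: 84 + 14 = 98
Selection 16: 98 + 14 = 112
Selection 17: 112 + 14 = 126

111, 125, 139, 153, 167, 181, 195, 209, 14, 28, 42, 56, 70, 84, 98, 112, 126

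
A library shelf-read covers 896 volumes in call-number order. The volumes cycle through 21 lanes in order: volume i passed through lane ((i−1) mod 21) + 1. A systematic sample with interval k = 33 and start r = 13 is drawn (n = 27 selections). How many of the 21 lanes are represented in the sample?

Consecutive selections differ by k = 33, so their lane numbers differ by 33 mod 21 = 12.
gcd(33, 21) = 3, so the sample visits 21/3 = 7 distinct residues mod 21.
Start 13 is lane 13; the lanes hit are 1, 4, 7, 10, 13, 16, 19.

7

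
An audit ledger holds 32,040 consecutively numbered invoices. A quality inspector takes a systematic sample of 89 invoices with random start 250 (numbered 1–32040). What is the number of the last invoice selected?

31930

k = 32040/89 = 360
89th selection = r + (89−1)·k = 250 + 88×360 = 250 + 31680 = 31930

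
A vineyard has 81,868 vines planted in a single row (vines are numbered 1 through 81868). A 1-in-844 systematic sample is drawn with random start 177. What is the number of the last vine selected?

k = 844
97th selection = r + (97−1)·k = 177 + 96×844 = 177 + 81024 = 81201

81201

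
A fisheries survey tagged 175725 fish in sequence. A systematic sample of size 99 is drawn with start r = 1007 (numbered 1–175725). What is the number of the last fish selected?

k = 175725/99 = 1775
99th selection = r + (99−1)·k = 1007 + 98×1775 = 1007 + 173950 = 174957

174957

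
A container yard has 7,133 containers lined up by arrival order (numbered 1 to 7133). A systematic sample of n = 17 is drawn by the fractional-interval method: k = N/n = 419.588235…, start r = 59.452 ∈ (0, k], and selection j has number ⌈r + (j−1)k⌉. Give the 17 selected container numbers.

60, 480, 899, 1319, 1738, 2158, 2577, 2997, 3417, 3836, 4256, 4675, 5095, 5515, 5934, 6354, 6773

j=1: r + 0k = 59.452 → ⌈·⌉ = 60
j=2: r + 1k = 479.040235… → ⌈·⌉ = 480
j=3: r + 2k = 898.628470… → ⌈·⌉ = 899
j=4: r + 3k = 1318.216705… → ⌈·⌉ = 1319
j=5: r + 4k = 1737.804941… → ⌈·⌉ = 1738
j=6: r + 5k = 2157.393176… → ⌈·⌉ = 2158
j=7: r + 6k = 2576.981411… → ⌈·⌉ = 2577
j=8: r + 7k = 2996.569647… → ⌈·⌉ = 2997
j=9: r + 8k = 3416.157882… → ⌈·⌉ = 3417
j=10: r + 9k = 3835.746117… → ⌈·⌉ = 3836
j=11: r + 10k = 4255.334352… → ⌈·⌉ = 4256
j=12: r + 11k = 4674.922588… → ⌈·⌉ = 4675
j=13: r + 12k = 5094.510823… → ⌈·⌉ = 5095
j=14: r + 13k = 5514.099058… → ⌈·⌉ = 5515
j=15: r + 14k = 5933.687294… → ⌈·⌉ = 5934
j=16: r + 15k = 6353.275529… → ⌈·⌉ = 6354
j=17: r + 16k = 6772.863764… → ⌈·⌉ = 6773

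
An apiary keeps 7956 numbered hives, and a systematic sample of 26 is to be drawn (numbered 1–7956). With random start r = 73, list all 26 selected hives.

73, 379, 685, 991, 1297, 1603, 1909, 2215, 2521, 2827, 3133, 3439, 3745, 4051, 4357, 4663, 4969, 5275, 5581, 5887, 6193, 6499, 6805, 7111, 7417, 7723

k = N/n = 7956/26 = 306
hive 1: 73
hive 2: 73 + 306 = 379
hive 3: 379 + 306 = 685
hive 4: 685 + 306 = 991
hive 5: 991 + 306 = 1297
hive 6: 1297 + 306 = 1603
hive 7: 1603 + 306 = 1909
hive 8: 1909 + 306 = 2215
hive 9: 2215 + 306 = 2521
hive 10: 2521 + 306 = 2827
hive 11: 2827 + 306 = 3133
hive 12: 3133 + 306 = 3439
hive 13: 3439 + 306 = 3745
hive 14: 3745 + 306 = 4051
hive 15: 4051 + 306 = 4357
hive 16: 4357 + 306 = 4663
hive 17: 4663 + 306 = 4969
hive 18: 4969 + 306 = 5275
hive 19: 5275 + 306 = 5581
hive 20: 5581 + 306 = 5887
hive 21: 5887 + 306 = 6193
hive 22: 6193 + 306 = 6499
hive 23: 6499 + 306 = 6805
hive 24: 6805 + 306 = 7111
hive 25: 7111 + 306 = 7417
hive 26: 7417 + 306 = 7723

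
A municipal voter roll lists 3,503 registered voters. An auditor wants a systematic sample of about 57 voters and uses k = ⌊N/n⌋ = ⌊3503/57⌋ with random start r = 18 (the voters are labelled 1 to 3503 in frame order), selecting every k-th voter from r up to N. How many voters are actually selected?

58

k = ⌊3503/57⌋ = 61
Achieved size = ⌊(3503 − 18)/61⌋ + 1 = ⌊3485/61⌋ + 1 = 57 + 1 = 58
(last selection: 18 + 57×61 = 3495 ≤ 3503; next would be 3556 > 3503)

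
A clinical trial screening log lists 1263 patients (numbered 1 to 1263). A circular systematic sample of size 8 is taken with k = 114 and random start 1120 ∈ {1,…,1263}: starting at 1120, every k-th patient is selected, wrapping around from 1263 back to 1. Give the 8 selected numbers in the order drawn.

1120, 1234, 85, 199, 313, 427, 541, 655

Selection 1: 1120
Selection 2: 1120 + 114 = 1234
Selection 3: 1234 + 114 = 1348 → 1348 − 1263 = 85
Selection 4: 85 + 114 = 199
Selection 5: 199 + 114 = 313
Selection 6: 313 + 114 = 427
Selection 7: 427 + 114 = 541
Selection 8: 541 + 114 = 655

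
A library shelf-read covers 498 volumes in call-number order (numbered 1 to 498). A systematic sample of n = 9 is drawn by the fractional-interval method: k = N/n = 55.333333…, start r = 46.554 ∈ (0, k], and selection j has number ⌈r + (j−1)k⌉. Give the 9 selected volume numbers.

47, 102, 158, 213, 268, 324, 379, 434, 490

j=1: r + 0k = 46.554 → ⌈·⌉ = 47
j=2: r + 1k = 101.887333… → ⌈·⌉ = 102
j=3: r + 2k = 157.220666… → ⌈·⌉ = 158
j=4: r + 3k = 212.554 → ⌈·⌉ = 213
j=5: r + 4k = 267.887333… → ⌈·⌉ = 268
j=6: r + 5k = 323.220666… → ⌈·⌉ = 324
j=7: r + 6k = 378.554 → ⌈·⌉ = 379
j=8: r + 7k = 433.887333… → ⌈·⌉ = 434
j=9: r + 8k = 489.220666… → ⌈·⌉ = 490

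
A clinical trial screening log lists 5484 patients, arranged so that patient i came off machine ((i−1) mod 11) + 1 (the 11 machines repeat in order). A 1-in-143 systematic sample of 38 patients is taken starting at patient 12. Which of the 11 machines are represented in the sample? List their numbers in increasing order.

1

Consecutive selections differ by k = 143, so their machine numbers differ by 143 mod 11 = 0.
gcd(143, 11) = 11, so the sample visits 11/11 = 1 distinct residues mod 11.
Start 12 is machine 1; the machines hit are 1.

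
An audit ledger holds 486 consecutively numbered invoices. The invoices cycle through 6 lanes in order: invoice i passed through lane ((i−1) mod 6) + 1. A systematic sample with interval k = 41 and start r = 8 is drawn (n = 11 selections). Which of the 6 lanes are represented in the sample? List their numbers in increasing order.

Consecutive selections differ by k = 41, so their lane numbers differ by 41 mod 6 = 5.
gcd(41, 6) = 1, so the sample visits 6/1 = 6 distinct residues mod 6.
Start 8 is lane 2; the lanes hit are 1, 2, 3, 4, 5, 6.

1, 2, 3, 4, 5, 6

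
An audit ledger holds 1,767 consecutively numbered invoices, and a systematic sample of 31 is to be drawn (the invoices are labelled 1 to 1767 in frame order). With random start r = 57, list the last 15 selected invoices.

969, 1026, 1083, 1140, 1197, 1254, 1311, 1368, 1425, 1482, 1539, 1596, 1653, 1710, 1767

k = N/n = 1767/31 = 57
17th selection = 57 + 16×57 = 969
18th: 969 + 57 = 1026
19th: 1026 + 57 = 1083
20th: 1083 + 57 = 1140
21st: 1140 + 57 = 1197
22nd: 1197 + 57 = 1254
23rd: 1254 + 57 = 1311
24th: 1311 + 57 = 1368
25th: 1368 + 57 = 1425
26th: 1425 + 57 = 1482
27th: 1482 + 57 = 1539
28th: 1539 + 57 = 1596
29th: 1596 + 57 = 1653
30th: 1653 + 57 = 1710
31st: 1710 + 57 = 1767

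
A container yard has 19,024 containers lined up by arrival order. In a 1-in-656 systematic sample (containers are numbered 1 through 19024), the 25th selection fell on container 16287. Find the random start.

k = 656
r = 16287 − (25−1)×656 = 16287 − 15744 = 543

543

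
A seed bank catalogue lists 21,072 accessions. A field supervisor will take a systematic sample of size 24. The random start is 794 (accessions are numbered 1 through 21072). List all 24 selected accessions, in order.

k = N/n = 21072/24 = 878
accession 1: 794
accession 2: 794 + 878 = 1672
accession 3: 1672 + 878 = 2550
accession 4: 2550 + 878 = 3428
accession 5: 3428 + 878 = 4306
accession 6: 4306 + 878 = 5184
accession 7: 5184 + 878 = 6062
accession 8: 6062 + 878 = 6940
accession 9: 6940 + 878 = 7818
accession 10: 7818 + 878 = 8696
accession 11: 8696 + 878 = 9574
accession 12: 9574 + 878 = 10452
accession 13: 10452 + 878 = 11330
accession 14: 11330 + 878 = 12208
accession 15: 12208 + 878 = 13086
accession 16: 13086 + 878 = 13964
accession 17: 13964 + 878 = 14842
accession 18: 14842 + 878 = 15720
accession 19: 15720 + 878 = 16598
accession 20: 16598 + 878 = 17476
accession 21: 17476 + 878 = 18354
accession 22: 18354 + 878 = 19232
accession 23: 19232 + 878 = 20110
accession 24: 20110 + 878 = 20988

794, 1672, 2550, 3428, 4306, 5184, 6062, 6940, 7818, 8696, 9574, 10452, 11330, 12208, 13086, 13964, 14842, 15720, 16598, 17476, 18354, 19232, 20110, 20988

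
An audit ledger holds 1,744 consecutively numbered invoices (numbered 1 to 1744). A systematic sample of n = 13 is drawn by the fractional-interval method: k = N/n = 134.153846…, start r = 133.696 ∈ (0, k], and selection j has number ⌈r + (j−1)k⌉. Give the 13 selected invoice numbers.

134, 268, 403, 537, 671, 805, 939, 1073, 1207, 1342, 1476, 1610, 1744

j=1: r + 0k = 133.696 → ⌈·⌉ = 134
j=2: r + 1k = 267.849846… → ⌈·⌉ = 268
j=3: r + 2k = 402.003692… → ⌈·⌉ = 403
j=4: r + 3k = 536.157538… → ⌈·⌉ = 537
j=5: r + 4k = 670.311384… → ⌈·⌉ = 671
j=6: r + 5k = 804.465230… → ⌈·⌉ = 805
j=7: r + 6k = 938.619076… → ⌈·⌉ = 939
j=8: r + 7k = 1072.772923… → ⌈·⌉ = 1073
j=9: r + 8k = 1206.926769… → ⌈·⌉ = 1207
j=10: r + 9k = 1341.080615… → ⌈·⌉ = 1342
j=11: r + 10k = 1475.234461… → ⌈·⌉ = 1476
j=12: r + 11k = 1609.388307… → ⌈·⌉ = 1610
j=13: r + 12k = 1743.542153… → ⌈·⌉ = 1744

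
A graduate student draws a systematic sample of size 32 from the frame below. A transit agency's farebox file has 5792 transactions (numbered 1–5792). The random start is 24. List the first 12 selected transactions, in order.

k = N/n = 5792/32 = 181
transaction 1: 24
transaction 2: 24 + 181 = 205
transaction 3: 205 + 181 = 386
transaction 4: 386 + 181 = 567
transaction 5: 567 + 181 = 748
transaction 6: 748 + 181 = 929
transaction 7: 929 + 181 = 1110
transaction 8: 1110 + 181 = 1291
transaction 9: 1291 + 181 = 1472
transaction 10: 1472 + 181 = 1653
transaction 11: 1653 + 181 = 1834
transaction 12: 1834 + 181 = 2015

24, 205, 386, 567, 748, 929, 1110, 1291, 1472, 1653, 1834, 2015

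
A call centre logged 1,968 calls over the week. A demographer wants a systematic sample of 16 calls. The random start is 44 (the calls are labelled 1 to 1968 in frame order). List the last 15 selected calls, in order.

k = N/n = 1968/16 = 123
2nd selection = 44 + 1×123 = 167
3rd: 167 + 123 = 290
4th: 290 + 123 = 413
5th: 413 + 123 = 536
6th: 536 + 123 = 659
7th: 659 + 123 = 782
8th: 782 + 123 = 905
9th: 905 + 123 = 1028
10th: 1028 + 123 = 1151
11th: 1151 + 123 = 1274
12th: 1274 + 123 = 1397
13th: 1397 + 123 = 1520
14th: 1520 + 123 = 1643
15th: 1643 + 123 = 1766
16th: 1766 + 123 = 1889

167, 290, 413, 536, 659, 782, 905, 1028, 1151, 1274, 1397, 1520, 1643, 1766, 1889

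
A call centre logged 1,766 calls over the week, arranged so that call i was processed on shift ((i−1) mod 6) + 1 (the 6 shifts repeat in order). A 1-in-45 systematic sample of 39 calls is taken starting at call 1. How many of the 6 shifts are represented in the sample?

2

Consecutive selections differ by k = 45, so their shift numbers differ by 45 mod 6 = 3.
gcd(45, 6) = 3, so the sample visits 6/3 = 2 distinct residues mod 6.
Start 1 is shift 1; the shifts hit are 1, 4.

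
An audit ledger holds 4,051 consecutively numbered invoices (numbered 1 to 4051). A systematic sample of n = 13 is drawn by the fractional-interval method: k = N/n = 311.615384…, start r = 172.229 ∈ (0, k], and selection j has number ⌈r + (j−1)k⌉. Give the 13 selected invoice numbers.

173, 484, 796, 1108, 1419, 1731, 2042, 2354, 2666, 2977, 3289, 3600, 3912

j=1: r + 0k = 172.229 → ⌈·⌉ = 173
j=2: r + 1k = 483.844384… → ⌈·⌉ = 484
j=3: r + 2k = 795.459769… → ⌈·⌉ = 796
j=4: r + 3k = 1107.075153… → ⌈·⌉ = 1108
j=5: r + 4k = 1418.690538… → ⌈·⌉ = 1419
j=6: r + 5k = 1730.305923… → ⌈·⌉ = 1731
j=7: r + 6k = 2041.921307… → ⌈·⌉ = 2042
j=8: r + 7k = 2353.536692… → ⌈·⌉ = 2354
j=9: r + 8k = 2665.152076… → ⌈·⌉ = 2666
j=10: r + 9k = 2976.767461… → ⌈·⌉ = 2977
j=11: r + 10k = 3288.382846… → ⌈·⌉ = 3289
j=12: r + 11k = 3599.998230… → ⌈·⌉ = 3600
j=13: r + 12k = 3911.613615… → ⌈·⌉ = 3912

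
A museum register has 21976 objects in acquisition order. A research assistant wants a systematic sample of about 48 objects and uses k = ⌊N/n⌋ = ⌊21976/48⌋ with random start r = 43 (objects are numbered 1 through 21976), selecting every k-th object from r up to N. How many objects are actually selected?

48

k = ⌊21976/48⌋ = 457
Achieved size = ⌊(21976 − 43)/457⌋ + 1 = ⌊21933/457⌋ + 1 = 47 + 1 = 48
(last selection: 43 + 47×457 = 21522 ≤ 21976; next would be 21979 > 21976)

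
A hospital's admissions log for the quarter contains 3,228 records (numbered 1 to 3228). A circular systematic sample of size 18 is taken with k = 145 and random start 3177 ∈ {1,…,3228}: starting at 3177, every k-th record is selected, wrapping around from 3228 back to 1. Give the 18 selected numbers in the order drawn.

Selection 1: 3177
Selection 2: 3177 + 145 = 3322 → 3322 − 3228 = 94
Selection 3: 94 + 145 = 239
Selection 4: 239 + 145 = 384
Selection 5: 384 + 145 = 529
Selection 6: 529 + 145 = 674
Selection 7: 674 + 145 = 819
Selection 8: 819 + 145 = 964
Selection 9: 964 + 145 = 1109
Selection 10: 1109 + 145 = 1254
Selection 11: 1254 + 145 = 1399
Selection 12: 1399 + 145 = 1544
Selection 13: 1544 + 145 = 1689
Selection 14: 1689 + 145 = 1834
Selection 15: 1834 + 145 = 1979
Selection 16: 1979 + 145 = 2124
Selection 17: 2124 + 145 = 2269
Selection 18: 2269 + 145 = 2414

3177, 94, 239, 384, 529, 674, 819, 964, 1109, 1254, 1399, 1544, 1689, 1834, 1979, 2124, 2269, 2414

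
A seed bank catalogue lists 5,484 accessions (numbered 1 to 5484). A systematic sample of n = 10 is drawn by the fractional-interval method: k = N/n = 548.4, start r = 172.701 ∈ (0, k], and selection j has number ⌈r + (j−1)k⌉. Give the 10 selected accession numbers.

173, 722, 1270, 1818, 2367, 2915, 3464, 4012, 4560, 5109

j=1: r + 0k = 172.701 → ⌈·⌉ = 173
j=2: r + 1k = 721.101 → ⌈·⌉ = 722
j=3: r + 2k = 1269.501 → ⌈·⌉ = 1270
j=4: r + 3k = 1817.901 → ⌈·⌉ = 1818
j=5: r + 4k = 2366.301 → ⌈·⌉ = 2367
j=6: r + 5k = 2914.701 → ⌈·⌉ = 2915
j=7: r + 6k = 3463.101 → ⌈·⌉ = 3464
j=8: r + 7k = 4011.501 → ⌈·⌉ = 4012
j=9: r + 8k = 4559.901 → ⌈·⌉ = 4560
j=10: r + 9k = 5108.301 → ⌈·⌉ = 5109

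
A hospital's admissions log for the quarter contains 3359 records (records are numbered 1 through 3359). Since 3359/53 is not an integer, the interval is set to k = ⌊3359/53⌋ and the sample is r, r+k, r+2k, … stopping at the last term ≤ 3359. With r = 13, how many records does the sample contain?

54

k = ⌊3359/53⌋ = 63
Achieved size = ⌊(3359 − 13)/63⌋ + 1 = ⌊3346/63⌋ + 1 = 53 + 1 = 54
(last selection: 13 + 53×63 = 3352 ≤ 3359; next would be 3415 > 3359)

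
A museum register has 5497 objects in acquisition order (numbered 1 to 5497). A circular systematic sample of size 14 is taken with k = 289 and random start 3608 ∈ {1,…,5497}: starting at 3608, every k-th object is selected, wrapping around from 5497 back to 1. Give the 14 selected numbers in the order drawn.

3608, 3897, 4186, 4475, 4764, 5053, 5342, 134, 423, 712, 1001, 1290, 1579, 1868

Selection 1: 3608
Selection 2: 3608 + 289 = 3897
Selection 3: 3897 + 289 = 4186
Selection 4: 4186 + 289 = 4475
Selection 5: 4475 + 289 = 4764
Selection 6: 4764 + 289 = 5053
Selection 7: 5053 + 289 = 5342
Selection 8: 5342 + 289 = 5631 → 5631 − 5497 = 134
Selection 9: 134 + 289 = 423
Selection 10: 423 + 289 = 712
Selection 11: 712 + 289 = 1001
Selection 12: 1001 + 289 = 1290
Selection 13: 1290 + 289 = 1579
Selection 14: 1579 + 289 = 1868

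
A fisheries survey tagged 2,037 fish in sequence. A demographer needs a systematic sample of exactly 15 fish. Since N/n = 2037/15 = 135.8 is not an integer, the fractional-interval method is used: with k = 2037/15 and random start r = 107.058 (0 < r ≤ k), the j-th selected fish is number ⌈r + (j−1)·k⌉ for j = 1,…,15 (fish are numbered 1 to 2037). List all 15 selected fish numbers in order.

108, 243, 379, 515, 651, 787, 922, 1058, 1194, 1330, 1466, 1601, 1737, 1873, 2009

j=1: r + 0k = 107.058 → ⌈·⌉ = 108
j=2: r + 1k = 242.858 → ⌈·⌉ = 243
j=3: r + 2k = 378.658 → ⌈·⌉ = 379
j=4: r + 3k = 514.458 → ⌈·⌉ = 515
j=5: r + 4k = 650.258 → ⌈·⌉ = 651
j=6: r + 5k = 786.058 → ⌈·⌉ = 787
j=7: r + 6k = 921.858 → ⌈·⌉ = 922
j=8: r + 7k = 1057.658 → ⌈·⌉ = 1058
j=9: r + 8k = 1193.458 → ⌈·⌉ = 1194
j=10: r + 9k = 1329.258 → ⌈·⌉ = 1330
j=11: r + 10k = 1465.058 → ⌈·⌉ = 1466
j=12: r + 11k = 1600.858 → ⌈·⌉ = 1601
j=13: r + 12k = 1736.658 → ⌈·⌉ = 1737
j=14: r + 13k = 1872.458 → ⌈·⌉ = 1873
j=15: r + 14k = 2008.258 → ⌈·⌉ = 2009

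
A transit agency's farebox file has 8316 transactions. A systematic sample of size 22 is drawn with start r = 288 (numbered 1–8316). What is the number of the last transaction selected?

k = 8316/22 = 378
22nd selection = r + (22−1)·k = 288 + 21×378 = 288 + 7938 = 8226

8226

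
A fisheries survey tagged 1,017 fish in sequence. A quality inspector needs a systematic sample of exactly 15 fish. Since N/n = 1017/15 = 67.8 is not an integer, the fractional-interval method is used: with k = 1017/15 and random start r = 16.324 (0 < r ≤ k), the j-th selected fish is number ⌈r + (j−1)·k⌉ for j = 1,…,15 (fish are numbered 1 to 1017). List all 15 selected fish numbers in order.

17, 85, 152, 220, 288, 356, 424, 491, 559, 627, 695, 763, 830, 898, 966

j=1: r + 0k = 16.324 → ⌈·⌉ = 17
j=2: r + 1k = 84.124 → ⌈·⌉ = 85
j=3: r + 2k = 151.924 → ⌈·⌉ = 152
j=4: r + 3k = 219.724 → ⌈·⌉ = 220
j=5: r + 4k = 287.524 → ⌈·⌉ = 288
j=6: r + 5k = 355.324 → ⌈·⌉ = 356
j=7: r + 6k = 423.124 → ⌈·⌉ = 424
j=8: r + 7k = 490.924 → ⌈·⌉ = 491
j=9: r + 8k = 558.724 → ⌈·⌉ = 559
j=10: r + 9k = 626.524 → ⌈·⌉ = 627
j=11: r + 10k = 694.324 → ⌈·⌉ = 695
j=12: r + 11k = 762.124 → ⌈·⌉ = 763
j=13: r + 12k = 829.924 → ⌈·⌉ = 830
j=14: r + 13k = 897.724 → ⌈·⌉ = 898
j=15: r + 14k = 965.524 → ⌈·⌉ = 966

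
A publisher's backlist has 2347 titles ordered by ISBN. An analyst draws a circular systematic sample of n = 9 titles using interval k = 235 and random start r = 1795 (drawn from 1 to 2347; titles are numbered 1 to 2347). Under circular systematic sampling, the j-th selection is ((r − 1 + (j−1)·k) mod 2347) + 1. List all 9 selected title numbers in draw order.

1795, 2030, 2265, 153, 388, 623, 858, 1093, 1328

Selection 1: 1795
Selection 2: 1795 + 235 = 2030
Selection 3: 2030 + 235 = 2265
Selection 4: 2265 + 235 = 2500 → 2500 − 2347 = 153
Selection 5: 153 + 235 = 388
Selection 6: 388 + 235 = 623
Selection 7: 623 + 235 = 858
Selection 8: 858 + 235 = 1093
Selection 9: 1093 + 235 = 1328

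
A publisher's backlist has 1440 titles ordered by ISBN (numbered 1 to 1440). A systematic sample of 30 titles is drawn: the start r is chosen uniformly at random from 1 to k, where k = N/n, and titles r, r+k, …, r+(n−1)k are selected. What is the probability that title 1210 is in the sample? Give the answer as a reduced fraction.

1/48

k = 1440/30 = 48.
Title 1210 is selected iff r ≡ 1210 (mod 48); exactly one such r in {1,…,48}.
Inclusion probability = 1/48.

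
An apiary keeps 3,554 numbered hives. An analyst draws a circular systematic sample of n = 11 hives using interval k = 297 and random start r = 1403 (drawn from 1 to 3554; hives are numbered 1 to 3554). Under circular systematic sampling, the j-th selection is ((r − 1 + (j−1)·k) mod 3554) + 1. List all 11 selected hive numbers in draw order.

Selection 1: 1403
Selection 2: 1403 + 297 = 1700
Selection 3: 1700 + 297 = 1997
Selection 4: 1997 + 297 = 2294
Selection 5: 2294 + 297 = 2591
Selection 6: 2591 + 297 = 2888
Selection 7: 2888 + 297 = 3185
Selection 8: 3185 + 297 = 3482
Selection 9: 3482 + 297 = 3779 → 3779 − 3554 = 225
Selection 10: 225 + 297 = 522
Selection 11: 522 + 297 = 819

1403, 1700, 1997, 2294, 2591, 2888, 3185, 3482, 225, 522, 819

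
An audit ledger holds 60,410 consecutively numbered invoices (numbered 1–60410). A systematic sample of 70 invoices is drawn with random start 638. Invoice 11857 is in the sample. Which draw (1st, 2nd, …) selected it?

14

k = 60410/70 = 863
position = (11857 − 638)/863 + 1 = 11219/863 + 1 = 13 + 1 = 14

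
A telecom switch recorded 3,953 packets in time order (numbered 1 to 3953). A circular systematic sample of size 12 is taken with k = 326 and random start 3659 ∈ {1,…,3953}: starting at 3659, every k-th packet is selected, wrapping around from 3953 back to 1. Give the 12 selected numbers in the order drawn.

Selection 1: 3659
Selection 2: 3659 + 326 = 3985 → 3985 − 3953 = 32
Selection 3: 32 + 326 = 358
Selection 4: 358 + 326 = 684
Selection 5: 684 + 326 = 1010
Selection 6: 1010 + 326 = 1336
Selection 7: 1336 + 326 = 1662
Selection 8: 1662 + 326 = 1988
Selection 9: 1988 + 326 = 2314
Selection 10: 2314 + 326 = 2640
Selection 11: 2640 + 326 = 2966
Selection 12: 2966 + 326 = 3292

3659, 32, 358, 684, 1010, 1336, 1662, 1988, 2314, 2640, 2966, 3292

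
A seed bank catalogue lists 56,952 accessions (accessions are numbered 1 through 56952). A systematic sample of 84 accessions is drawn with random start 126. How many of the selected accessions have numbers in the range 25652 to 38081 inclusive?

k = 56952/84 = 678
First selection ≥ 25652: 126 + ⌈(25652−126)/678⌉·678 = 126 + 38×678 = 25890
Last selection ≤ 38081: 126 + ⌊(38081−126)/678⌋·678 = 126 + 55×678 = 37416
Count = 55 − 38 + 1 = 18

18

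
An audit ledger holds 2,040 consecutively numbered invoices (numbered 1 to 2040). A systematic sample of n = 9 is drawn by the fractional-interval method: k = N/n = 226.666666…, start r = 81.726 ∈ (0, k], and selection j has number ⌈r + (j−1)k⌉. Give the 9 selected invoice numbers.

82, 309, 536, 762, 989, 1216, 1442, 1669, 1896

j=1: r + 0k = 81.726 → ⌈·⌉ = 82
j=2: r + 1k = 308.392666… → ⌈·⌉ = 309
j=3: r + 2k = 535.059333… → ⌈·⌉ = 536
j=4: r + 3k = 761.726 → ⌈·⌉ = 762
j=5: r + 4k = 988.392666… → ⌈·⌉ = 989
j=6: r + 5k = 1215.059333… → ⌈·⌉ = 1216
j=7: r + 6k = 1441.726 → ⌈·⌉ = 1442
j=8: r + 7k = 1668.392666… → ⌈·⌉ = 1669
j=9: r + 8k = 1895.059333… → ⌈·⌉ = 1896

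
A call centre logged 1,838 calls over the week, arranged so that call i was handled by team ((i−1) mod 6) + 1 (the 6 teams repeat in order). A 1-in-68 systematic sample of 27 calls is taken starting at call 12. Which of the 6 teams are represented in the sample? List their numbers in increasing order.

2, 4, 6

Consecutive selections differ by k = 68, so their team numbers differ by 68 mod 6 = 2.
gcd(68, 6) = 2, so the sample visits 6/2 = 3 distinct residues mod 6.
Start 12 is team 6; the teams hit are 2, 4, 6.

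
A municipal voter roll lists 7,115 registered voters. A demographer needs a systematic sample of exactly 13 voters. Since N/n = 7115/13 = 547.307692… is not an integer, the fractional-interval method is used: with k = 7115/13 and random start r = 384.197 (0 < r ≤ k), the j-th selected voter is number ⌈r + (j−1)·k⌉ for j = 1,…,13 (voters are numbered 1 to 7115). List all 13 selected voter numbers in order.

j=1: r + 0k = 384.197 → ⌈·⌉ = 385
j=2: r + 1k = 931.504692… → ⌈·⌉ = 932
j=3: r + 2k = 1478.812384… → ⌈·⌉ = 1479
j=4: r + 3k = 2026.120076… → ⌈·⌉ = 2027
j=5: r + 4k = 2573.427769… → ⌈·⌉ = 2574
j=6: r + 5k = 3120.735461… → ⌈·⌉ = 3121
j=7: r + 6k = 3668.043153… → ⌈·⌉ = 3669
j=8: r + 7k = 4215.350846… → ⌈·⌉ = 4216
j=9: r + 8k = 4762.658538… → ⌈·⌉ = 4763
j=10: r + 9k = 5309.966230… → ⌈·⌉ = 5310
j=11: r + 10k = 5857.273923… → ⌈·⌉ = 5858
j=12: r + 11k = 6404.581615… → ⌈·⌉ = 6405
j=13: r + 12k = 6951.889307… → ⌈·⌉ = 6952

385, 932, 1479, 2027, 2574, 3121, 3669, 4216, 4763, 5310, 5858, 6405, 6952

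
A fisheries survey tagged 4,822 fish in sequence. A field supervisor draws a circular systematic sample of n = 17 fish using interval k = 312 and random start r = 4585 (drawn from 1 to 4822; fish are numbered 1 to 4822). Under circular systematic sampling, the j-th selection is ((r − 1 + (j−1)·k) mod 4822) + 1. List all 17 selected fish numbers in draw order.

Selection 1: 4585
Selection 2: 4585 + 312 = 4897 → 4897 − 4822 = 75
Selection 3: 75 + 312 = 387
Selection 4: 387 + 312 = 699
Selection 5: 699 + 312 = 1011
Selection 6: 1011 + 312 = 1323
Selection 7: 1323 + 312 = 1635
Selection 8: 1635 + 312 = 1947
Selection 9: 1947 + 312 = 2259
Selection 10: 2259 + 312 = 2571
Selection 11: 2571 + 312 = 2883
Selection 12: 2883 + 312 = 3195
Selection 13: 3195 + 312 = 3507
Selection 14: 3507 + 312 = 3819
Selection 15: 3819 + 312 = 4131
Selection 16: 4131 + 312 = 4443
Selection 17: 4443 + 312 = 4755

4585, 75, 387, 699, 1011, 1323, 1635, 1947, 2259, 2571, 2883, 3195, 3507, 3819, 4131, 4443, 4755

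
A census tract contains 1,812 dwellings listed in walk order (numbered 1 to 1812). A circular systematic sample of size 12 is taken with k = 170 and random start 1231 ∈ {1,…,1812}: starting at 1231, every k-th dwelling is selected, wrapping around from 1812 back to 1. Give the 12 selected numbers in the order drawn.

1231, 1401, 1571, 1741, 99, 269, 439, 609, 779, 949, 1119, 1289

Selection 1: 1231
Selection 2: 1231 + 170 = 1401
Selection 3: 1401 + 170 = 1571
Selection 4: 1571 + 170 = 1741
Selection 5: 1741 + 170 = 1911 → 1911 − 1812 = 99
Selection 6: 99 + 170 = 269
Selection 7: 269 + 170 = 439
Selection 8: 439 + 170 = 609
Selection 9: 609 + 170 = 779
Selection 10: 779 + 170 = 949
Selection 11: 949 + 170 = 1119
Selection 12: 1119 + 170 = 1289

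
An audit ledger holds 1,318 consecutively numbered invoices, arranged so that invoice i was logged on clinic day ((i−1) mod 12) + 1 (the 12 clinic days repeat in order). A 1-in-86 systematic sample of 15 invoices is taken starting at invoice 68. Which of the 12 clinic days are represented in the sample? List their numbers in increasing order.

2, 4, 6, 8, 10, 12

Consecutive selections differ by k = 86, so their clinic day numbers differ by 86 mod 12 = 2.
gcd(86, 12) = 2, so the sample visits 12/2 = 6 distinct residues mod 12.
Start 68 is clinic day 8; the clinic days hit are 2, 4, 6, 8, 10, 12.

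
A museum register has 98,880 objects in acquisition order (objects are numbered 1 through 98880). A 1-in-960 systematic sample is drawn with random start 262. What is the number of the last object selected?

98182

k = 960
103rd selection = r + (103−1)·k = 262 + 102×960 = 262 + 97920 = 98182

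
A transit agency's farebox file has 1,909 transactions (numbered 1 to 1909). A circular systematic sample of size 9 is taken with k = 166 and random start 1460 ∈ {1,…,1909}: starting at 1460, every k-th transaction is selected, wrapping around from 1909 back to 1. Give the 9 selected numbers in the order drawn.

1460, 1626, 1792, 49, 215, 381, 547, 713, 879

Selection 1: 1460
Selection 2: 1460 + 166 = 1626
Selection 3: 1626 + 166 = 1792
Selection 4: 1792 + 166 = 1958 → 1958 − 1909 = 49
Selection 5: 49 + 166 = 215
Selection 6: 215 + 166 = 381
Selection 7: 381 + 166 = 547
Selection 8: 547 + 166 = 713
Selection 9: 713 + 166 = 879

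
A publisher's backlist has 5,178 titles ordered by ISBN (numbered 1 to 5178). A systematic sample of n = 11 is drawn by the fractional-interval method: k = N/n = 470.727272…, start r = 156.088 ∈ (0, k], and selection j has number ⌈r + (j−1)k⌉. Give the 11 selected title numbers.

j=1: r + 0k = 156.088 → ⌈·⌉ = 157
j=2: r + 1k = 626.815272… → ⌈·⌉ = 627
j=3: r + 2k = 1097.542545… → ⌈·⌉ = 1098
j=4: r + 3k = 1568.269818… → ⌈·⌉ = 1569
j=5: r + 4k = 2038.997090… → ⌈·⌉ = 2039
j=6: r + 5k = 2509.724363… → ⌈·⌉ = 2510
j=7: r + 6k = 2980.451636… → ⌈·⌉ = 2981
j=8: r + 7k = 3451.178909… → ⌈·⌉ = 3452
j=9: r + 8k = 3921.906181… → ⌈·⌉ = 3922
j=10: r + 9k = 4392.633454… → ⌈·⌉ = 4393
j=11: r + 10k = 4863.360727… → ⌈·⌉ = 4864

157, 627, 1098, 1569, 2039, 2510, 2981, 3452, 3922, 4393, 4864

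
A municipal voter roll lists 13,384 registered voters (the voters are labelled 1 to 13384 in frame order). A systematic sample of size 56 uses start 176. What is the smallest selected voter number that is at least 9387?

9497

k = 13384/56 = 239
Steps past start: ⌈(9387 − 176)/239⌉ = ⌈9211/239⌉ = 39
Selected voter: 176 + 39×239 = 9497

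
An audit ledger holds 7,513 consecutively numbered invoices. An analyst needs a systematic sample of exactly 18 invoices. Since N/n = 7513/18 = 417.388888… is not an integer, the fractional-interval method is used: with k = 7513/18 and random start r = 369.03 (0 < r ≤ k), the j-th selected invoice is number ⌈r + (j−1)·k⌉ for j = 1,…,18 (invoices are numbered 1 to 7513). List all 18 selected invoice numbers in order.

j=1: r + 0k = 369.03 → ⌈·⌉ = 370
j=2: r + 1k = 786.418888… → ⌈·⌉ = 787
j=3: r + 2k = 1203.807777… → ⌈·⌉ = 1204
j=4: r + 3k = 1621.196666… → ⌈·⌉ = 1622
j=5: r + 4k = 2038.585555… → ⌈·⌉ = 2039
j=6: r + 5k = 2455.974444… → ⌈·⌉ = 2456
j=7: r + 6k = 2873.363333… → ⌈·⌉ = 2874
j=8: r + 7k = 3290.752222… → ⌈·⌉ = 3291
j=9: r + 8k = 3708.141111… → ⌈·⌉ = 3709
j=10: r + 9k = 4125.53 → ⌈·⌉ = 4126
j=11: r + 10k = 4542.918888… → ⌈·⌉ = 4543
j=12: r + 11k = 4960.307777… → ⌈·⌉ = 4961
j=13: r + 12k = 5377.696666… → ⌈·⌉ = 5378
j=14: r + 13k = 5795.085555… → ⌈·⌉ = 5796
j=15: r + 14k = 6212.474444… → ⌈·⌉ = 6213
j=16: r + 15k = 6629.863333… → ⌈·⌉ = 6630
j=17: r + 16k = 7047.252222… → ⌈·⌉ = 7048
j=18: r + 17k = 7464.641111… → ⌈·⌉ = 7465

370, 787, 1204, 1622, 2039, 2456, 2874, 3291, 3709, 4126, 4543, 4961, 5378, 5796, 6213, 6630, 7048, 7465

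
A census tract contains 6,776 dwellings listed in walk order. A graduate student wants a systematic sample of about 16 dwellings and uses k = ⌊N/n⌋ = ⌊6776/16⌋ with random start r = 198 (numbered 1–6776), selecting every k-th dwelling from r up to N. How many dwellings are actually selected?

16

k = ⌊6776/16⌋ = 423
Achieved size = ⌊(6776 − 198)/423⌋ + 1 = ⌊6578/423⌋ + 1 = 15 + 1 = 16
(last selection: 198 + 15×423 = 6543 ≤ 6776; next would be 6966 > 6776)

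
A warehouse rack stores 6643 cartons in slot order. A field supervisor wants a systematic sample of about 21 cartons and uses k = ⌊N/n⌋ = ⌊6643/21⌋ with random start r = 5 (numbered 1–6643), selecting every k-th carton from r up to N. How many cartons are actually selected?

22

k = ⌊6643/21⌋ = 316
Achieved size = ⌊(6643 − 5)/316⌋ + 1 = ⌊6638/316⌋ + 1 = 21 + 1 = 22
(last selection: 5 + 21×316 = 6641 ≤ 6643; next would be 6957 > 6643)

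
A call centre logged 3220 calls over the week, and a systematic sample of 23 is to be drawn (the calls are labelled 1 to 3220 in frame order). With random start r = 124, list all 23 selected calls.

k = N/n = 3220/23 = 140
call 1: 124
call 2: 124 + 140 = 264
call 3: 264 + 140 = 404
call 4: 404 + 140 = 544
call 5: 544 + 140 = 684
call 6: 684 + 140 = 824
call 7: 824 + 140 = 964
call 8: 964 + 140 = 1104
call 9: 1104 + 140 = 1244
call 10: 1244 + 140 = 1384
call 11: 1384 + 140 = 1524
call 12: 1524 + 140 = 1664
call 13: 1664 + 140 = 1804
call 14: 1804 + 140 = 1944
call 15: 1944 + 140 = 2084
call 16: 2084 + 140 = 2224
call 17: 2224 + 140 = 2364
call 18: 2364 + 140 = 2504
call 19: 2504 + 140 = 2644
call 20: 2644 + 140 = 2784
call 21: 2784 + 140 = 2924
call 22: 2924 + 140 = 3064
call 23: 3064 + 140 = 3204

124, 264, 404, 544, 684, 824, 964, 1104, 1244, 1384, 1524, 1664, 1804, 1944, 2084, 2224, 2364, 2504, 2644, 2784, 2924, 3064, 3204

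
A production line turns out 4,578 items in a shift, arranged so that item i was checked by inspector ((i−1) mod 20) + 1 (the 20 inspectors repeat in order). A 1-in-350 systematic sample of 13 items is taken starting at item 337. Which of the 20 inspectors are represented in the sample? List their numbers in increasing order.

Consecutive selections differ by k = 350, so their inspector numbers differ by 350 mod 20 = 10.
gcd(350, 20) = 10, so the sample visits 20/10 = 2 distinct residues mod 20.
Start 337 is inspector 17; the inspectors hit are 7, 17.

7, 17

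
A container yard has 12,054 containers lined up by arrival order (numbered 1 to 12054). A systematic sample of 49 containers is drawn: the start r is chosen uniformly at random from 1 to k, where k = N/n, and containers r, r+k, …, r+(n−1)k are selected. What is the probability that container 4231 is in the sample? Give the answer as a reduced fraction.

k = 12054/49 = 246.
Container 4231 is selected iff r ≡ 4231 (mod 246); exactly one such r in {1,…,246}.
Inclusion probability = 1/246.

1/246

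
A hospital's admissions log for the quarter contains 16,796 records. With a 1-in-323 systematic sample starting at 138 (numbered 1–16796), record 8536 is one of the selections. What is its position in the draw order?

27

k = 323
position = (8536 − 138)/323 + 1 = 8398/323 + 1 = 26 + 1 = 27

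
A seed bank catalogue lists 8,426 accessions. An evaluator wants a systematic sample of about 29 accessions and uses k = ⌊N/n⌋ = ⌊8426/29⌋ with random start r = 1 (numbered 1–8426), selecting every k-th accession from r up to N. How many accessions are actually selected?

k = ⌊8426/29⌋ = 290
Achieved size = ⌊(8426 − 1)/290⌋ + 1 = ⌊8425/290⌋ + 1 = 29 + 1 = 30
(last selection: 1 + 29×290 = 8411 ≤ 8426; next would be 8701 > 8426)

30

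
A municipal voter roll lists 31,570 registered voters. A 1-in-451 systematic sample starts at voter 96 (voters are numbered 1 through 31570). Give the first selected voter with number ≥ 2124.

2351

k = 451
Steps past start: ⌈(2124 − 96)/451⌉ = ⌈2028/451⌉ = 5
Selected voter: 96 + 5×451 = 2351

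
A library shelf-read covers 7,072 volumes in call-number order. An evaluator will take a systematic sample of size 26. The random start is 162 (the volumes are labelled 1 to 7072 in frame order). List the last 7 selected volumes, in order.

5330, 5602, 5874, 6146, 6418, 6690, 6962

k = N/n = 7072/26 = 272
20th selection = 162 + 19×272 = 5330
21st: 5330 + 272 = 5602
22nd: 5602 + 272 = 5874
23rd: 5874 + 272 = 6146
24th: 6146 + 272 = 6418
25th: 6418 + 272 = 6690
26th: 6690 + 272 = 6962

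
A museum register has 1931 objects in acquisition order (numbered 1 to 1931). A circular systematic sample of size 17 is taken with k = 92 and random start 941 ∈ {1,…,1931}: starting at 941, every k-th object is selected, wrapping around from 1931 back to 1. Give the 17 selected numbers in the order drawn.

Selection 1: 941
Selection 2: 941 + 92 = 1033
Selection 3: 1033 + 92 = 1125
Selection 4: 1125 + 92 = 1217
Selection 5: 1217 + 92 = 1309
Selection 6: 1309 + 92 = 1401
Selection 7: 1401 + 92 = 1493
Selection 8: 1493 + 92 = 1585
Selection 9: 1585 + 92 = 1677
Selection 10: 1677 + 92 = 1769
Selection 11: 1769 + 92 = 1861
Selection 12: 1861 + 92 = 1953 → 1953 − 1931 = 22
Selection 13: 22 + 92 = 114
Selection 14: 114 + 92 = 206
Selection 15: 206 + 92 = 298
Selection 16: 298 + 92 = 390
Selection 17: 390 + 92 = 482

941, 1033, 1125, 1217, 1309, 1401, 1493, 1585, 1677, 1769, 1861, 22, 114, 206, 298, 390, 482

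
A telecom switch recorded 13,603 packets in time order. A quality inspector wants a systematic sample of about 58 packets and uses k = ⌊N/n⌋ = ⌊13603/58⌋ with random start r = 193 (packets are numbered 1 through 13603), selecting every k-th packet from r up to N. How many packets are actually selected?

58

k = ⌊13603/58⌋ = 234
Achieved size = ⌊(13603 − 193)/234⌋ + 1 = ⌊13410/234⌋ + 1 = 57 + 1 = 58
(last selection: 193 + 57×234 = 13531 ≤ 13603; next would be 13765 > 13603)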